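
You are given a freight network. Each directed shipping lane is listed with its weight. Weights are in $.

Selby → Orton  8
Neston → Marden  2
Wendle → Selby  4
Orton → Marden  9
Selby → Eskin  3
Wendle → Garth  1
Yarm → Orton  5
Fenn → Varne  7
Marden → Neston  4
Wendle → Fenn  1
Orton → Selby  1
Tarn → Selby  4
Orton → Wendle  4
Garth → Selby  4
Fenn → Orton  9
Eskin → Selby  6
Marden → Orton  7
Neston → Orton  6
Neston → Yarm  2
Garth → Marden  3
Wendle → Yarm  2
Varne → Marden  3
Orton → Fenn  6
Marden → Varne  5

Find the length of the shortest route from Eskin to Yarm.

$20

Enumerating some paths:
Eskin → Selby → Orton → Marden → Neston → Yarm: 6+8+9+4+2 = 29
Eskin → Selby → Orton → Wendle → Garth → Marden → Neston → Yarm: 6+8+4+1+3+4+2 = 28
Eskin → Selby → Orton → Wendle → Yarm: 6+8+4+2 = 20
The minimum is $20 via Eskin → Selby → Orton → Wendle → Yarm.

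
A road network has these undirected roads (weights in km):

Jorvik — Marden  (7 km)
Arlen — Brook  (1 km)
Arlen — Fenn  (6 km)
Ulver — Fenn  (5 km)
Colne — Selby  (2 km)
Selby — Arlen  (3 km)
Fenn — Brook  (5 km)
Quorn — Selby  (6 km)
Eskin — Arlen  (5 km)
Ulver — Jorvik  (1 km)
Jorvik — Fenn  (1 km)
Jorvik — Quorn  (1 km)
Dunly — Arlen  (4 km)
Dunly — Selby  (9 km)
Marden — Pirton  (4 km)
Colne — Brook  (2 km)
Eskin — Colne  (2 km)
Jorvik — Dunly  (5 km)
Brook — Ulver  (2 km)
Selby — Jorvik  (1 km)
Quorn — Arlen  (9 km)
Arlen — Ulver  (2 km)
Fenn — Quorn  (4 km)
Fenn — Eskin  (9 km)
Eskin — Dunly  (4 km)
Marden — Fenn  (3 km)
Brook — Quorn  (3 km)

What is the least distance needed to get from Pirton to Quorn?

Enumerating some paths:
Pirton–Marden–Fenn–Quorn: 4+3+4 = 11
Pirton–Marden–Fenn–Jorvik–Quorn: 4+3+1+1 = 9
Cheapest is Pirton–Marden–Fenn–Jorvik–Quorn at 9 km.

9 km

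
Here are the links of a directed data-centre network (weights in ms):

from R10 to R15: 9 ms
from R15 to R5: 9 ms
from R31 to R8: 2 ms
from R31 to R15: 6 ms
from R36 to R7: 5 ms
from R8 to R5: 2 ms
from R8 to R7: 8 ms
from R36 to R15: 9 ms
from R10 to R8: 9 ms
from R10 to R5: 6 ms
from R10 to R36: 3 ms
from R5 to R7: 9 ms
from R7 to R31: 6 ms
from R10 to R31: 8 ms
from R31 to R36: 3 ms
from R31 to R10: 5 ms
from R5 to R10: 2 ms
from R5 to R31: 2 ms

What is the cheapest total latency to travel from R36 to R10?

Candidate routes:
R36 - R7 - R31 - R8 - R5 - R10: 5+6+2+2+2 = 17
R36 - R15 - R5 - R10: 9+9+2 = 20
R36 - R7 - R31 - R10: 5+6+5 = 16
R36 - R15 - R5 - R31 - R10: 9+9+2+5 = 25
The minimum is 16 ms via R36 - R7 - R31 - R10.

16 ms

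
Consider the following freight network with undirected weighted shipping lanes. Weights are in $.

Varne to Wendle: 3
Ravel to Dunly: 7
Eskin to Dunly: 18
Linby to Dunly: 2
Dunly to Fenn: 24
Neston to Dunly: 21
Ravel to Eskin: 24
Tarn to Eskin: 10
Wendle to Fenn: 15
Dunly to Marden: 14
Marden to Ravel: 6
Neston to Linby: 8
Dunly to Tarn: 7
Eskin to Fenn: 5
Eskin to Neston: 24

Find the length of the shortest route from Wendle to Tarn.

$30

Candidate routes:
Wendle → Fenn → Eskin → Tarn: 15+5+10 = 30
Wendle → Fenn → Eskin → Dunly → Tarn: 15+5+18+7 = 45
The minimum is $30 via Wendle → Fenn → Eskin → Tarn.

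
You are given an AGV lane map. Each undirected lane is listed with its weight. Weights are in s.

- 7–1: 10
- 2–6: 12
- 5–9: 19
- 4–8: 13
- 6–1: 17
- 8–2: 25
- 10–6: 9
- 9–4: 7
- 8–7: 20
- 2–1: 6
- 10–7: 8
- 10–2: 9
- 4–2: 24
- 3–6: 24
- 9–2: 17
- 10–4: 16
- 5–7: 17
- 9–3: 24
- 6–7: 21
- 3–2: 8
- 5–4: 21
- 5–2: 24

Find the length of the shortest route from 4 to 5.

21 s

Enumerating some paths:
4–5: 21 = 21
4–10–7–5: 16+8+17 = 41
4–2–5: 24+24 = 48
4–9–5: 7+19 = 26
The minimum is 21 s via 4–5.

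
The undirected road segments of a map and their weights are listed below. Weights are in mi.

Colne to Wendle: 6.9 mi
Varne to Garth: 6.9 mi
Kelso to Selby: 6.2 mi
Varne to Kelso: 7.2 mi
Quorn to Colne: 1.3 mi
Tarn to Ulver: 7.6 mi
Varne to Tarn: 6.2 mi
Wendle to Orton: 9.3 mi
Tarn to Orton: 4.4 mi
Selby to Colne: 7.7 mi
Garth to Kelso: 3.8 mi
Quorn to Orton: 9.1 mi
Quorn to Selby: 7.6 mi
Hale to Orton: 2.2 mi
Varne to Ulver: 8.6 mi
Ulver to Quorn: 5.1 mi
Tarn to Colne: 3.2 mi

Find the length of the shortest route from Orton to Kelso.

Shortest distances from Orton:
Orton: 0
Hale: 2.2  (via Orton)
Tarn: 4.4  (via Orton)
Colne: 7.6  (via Tarn)
Quorn: 8.9  (via Colne)
Wendle: 9.3  (via Orton)
Varne: 10.6  (via Tarn)
Ulver: 12  (via Tarn)
Selby: 15.3  (via Colne)
Garth: 17.5  (via Varne)
Kelso: 17.8  (via Varne)
Shortest route: Orton → Tarn → Varne → Kelso = 17.8 mi.

17.8 mi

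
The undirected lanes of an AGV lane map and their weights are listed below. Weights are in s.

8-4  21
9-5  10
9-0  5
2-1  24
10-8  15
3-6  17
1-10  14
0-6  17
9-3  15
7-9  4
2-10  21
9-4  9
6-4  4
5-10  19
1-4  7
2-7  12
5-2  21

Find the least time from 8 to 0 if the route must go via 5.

49 s

Shortest 8→5: 8–10–5 = 34
Best 5 to 0: 5–9–0 costing 15
Total via 5: 34 + 15 = 49 s.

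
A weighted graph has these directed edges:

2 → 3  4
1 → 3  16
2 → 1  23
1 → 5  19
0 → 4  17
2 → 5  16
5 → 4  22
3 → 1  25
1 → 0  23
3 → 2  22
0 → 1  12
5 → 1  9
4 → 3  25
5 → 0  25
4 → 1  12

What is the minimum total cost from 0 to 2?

Candidate routes:
0 - 4 - 1 - 3 - 2: 17+12+16+22 = 67
0 - 4 - 3 - 2: 17+25+22 = 64
0 - 1 - 3 - 2: 12+16+22 = 50
Cheapest is 0 - 1 - 3 - 2 at 50.

50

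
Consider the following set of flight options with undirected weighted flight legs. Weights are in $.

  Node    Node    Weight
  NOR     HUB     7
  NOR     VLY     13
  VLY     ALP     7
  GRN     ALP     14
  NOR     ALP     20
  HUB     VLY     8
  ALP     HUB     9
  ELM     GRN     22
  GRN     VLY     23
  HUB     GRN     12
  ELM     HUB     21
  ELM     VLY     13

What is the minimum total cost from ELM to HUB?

$21

Enumerating some paths:
ELM–VLY–NOR–HUB: 13+13+7 = 33
ELM–VLY–ALP–HUB: 13+7+9 = 29
ELM–HUB: 21 = 21
The minimum is $21 via ELM–HUB.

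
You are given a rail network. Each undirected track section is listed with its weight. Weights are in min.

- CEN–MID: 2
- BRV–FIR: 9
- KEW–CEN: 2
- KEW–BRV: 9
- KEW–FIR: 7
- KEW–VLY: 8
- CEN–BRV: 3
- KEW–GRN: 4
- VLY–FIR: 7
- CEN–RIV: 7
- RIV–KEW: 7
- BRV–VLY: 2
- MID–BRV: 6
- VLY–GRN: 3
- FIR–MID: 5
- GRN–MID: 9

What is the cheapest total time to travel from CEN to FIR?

Candidate routes:
CEN–MID–FIR: 2+5 = 7
CEN–KEW–FIR: 2+7 = 9
The minimum is 7 min via CEN–MID–FIR.

7 min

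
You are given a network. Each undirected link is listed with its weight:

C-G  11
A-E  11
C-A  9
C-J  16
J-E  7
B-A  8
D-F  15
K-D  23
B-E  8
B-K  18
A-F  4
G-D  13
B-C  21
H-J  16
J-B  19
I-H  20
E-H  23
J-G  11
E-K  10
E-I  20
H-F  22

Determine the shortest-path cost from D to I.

Settle nodes by increasing distance from D:
D: 0
G: 13  (via D)
F: 15  (via D)
A: 19  (via F)
K: 23  (via D)
C: 24  (via G)
J: 24  (via G)
B: 27  (via A)
E: 30  (via A)
H: 37  (via F)
I: 50  (via E)
Shortest route: D–F–A–E–I = 50.

50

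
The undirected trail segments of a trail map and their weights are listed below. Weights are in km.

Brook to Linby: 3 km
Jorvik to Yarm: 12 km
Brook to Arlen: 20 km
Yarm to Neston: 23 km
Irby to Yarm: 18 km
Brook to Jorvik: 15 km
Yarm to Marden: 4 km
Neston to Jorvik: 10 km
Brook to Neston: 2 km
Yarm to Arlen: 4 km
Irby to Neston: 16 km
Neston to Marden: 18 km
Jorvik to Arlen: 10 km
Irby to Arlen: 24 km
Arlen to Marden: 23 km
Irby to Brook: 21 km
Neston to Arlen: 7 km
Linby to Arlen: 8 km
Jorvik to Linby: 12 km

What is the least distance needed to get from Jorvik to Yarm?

12 km

Compare a few routes:
Jorvik–Arlen–Yarm: 10+4 = 14
Jorvik–Neston–Arlen–Yarm: 10+7+4 = 21
Jorvik–Yarm: 12 = 12
Cheapest is Jorvik–Yarm at 12 km.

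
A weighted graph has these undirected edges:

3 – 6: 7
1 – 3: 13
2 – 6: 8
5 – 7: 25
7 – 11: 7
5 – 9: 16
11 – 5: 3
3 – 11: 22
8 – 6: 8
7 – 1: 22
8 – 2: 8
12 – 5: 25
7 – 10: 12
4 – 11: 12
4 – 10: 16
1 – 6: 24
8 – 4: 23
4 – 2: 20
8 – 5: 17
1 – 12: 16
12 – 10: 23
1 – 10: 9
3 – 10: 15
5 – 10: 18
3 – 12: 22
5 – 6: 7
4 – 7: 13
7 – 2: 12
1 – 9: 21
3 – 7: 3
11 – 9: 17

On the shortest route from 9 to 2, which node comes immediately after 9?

5

Compare a few routes:
9–11–5–6–2: 17+3+7+8 = 35
9–11–7–2: 17+7+12 = 36
9–5–6–2: 16+7+8 = 31
The minimum is 31 via 9–5–6–2.
So from 9 the first move is to 5.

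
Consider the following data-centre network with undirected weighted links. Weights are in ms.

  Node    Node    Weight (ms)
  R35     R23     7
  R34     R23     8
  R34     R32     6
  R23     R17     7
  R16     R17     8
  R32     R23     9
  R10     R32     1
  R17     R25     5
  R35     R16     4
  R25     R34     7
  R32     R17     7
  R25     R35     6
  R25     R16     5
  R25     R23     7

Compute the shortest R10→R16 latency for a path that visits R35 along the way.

Shortest R10→R35: R10–R32–R23–R35 = 17
Shortest R35→R16: R35–R16 = 4
Total via R35: 17 + 4 = 21 ms.

21 ms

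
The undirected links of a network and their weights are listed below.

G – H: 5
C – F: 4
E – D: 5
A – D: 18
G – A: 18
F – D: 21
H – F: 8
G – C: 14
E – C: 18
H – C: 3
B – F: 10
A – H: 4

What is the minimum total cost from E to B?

Shortest distances from E:
E: 0
D: 5  (via E)
C: 18  (via E)
H: 21  (via C)
F: 22  (via C)
A: 23  (via D)
G: 26  (via H)
B: 32  (via F)
Shortest route: E → C → F → B = 32.

32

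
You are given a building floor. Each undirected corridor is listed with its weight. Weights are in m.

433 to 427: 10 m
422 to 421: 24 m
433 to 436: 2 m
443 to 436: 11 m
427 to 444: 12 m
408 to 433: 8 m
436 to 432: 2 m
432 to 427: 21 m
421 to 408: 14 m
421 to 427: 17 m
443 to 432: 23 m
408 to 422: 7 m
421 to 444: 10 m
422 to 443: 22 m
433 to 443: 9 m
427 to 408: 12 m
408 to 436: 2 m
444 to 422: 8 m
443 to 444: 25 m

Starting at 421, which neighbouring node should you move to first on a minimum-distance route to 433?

Compare a few routes:
421–408–433: 14+8 = 22
421–408–436–433: 14+2+2 = 18
421–427–433: 17+10 = 27
The minimum is 18 m via 421–408–436–433.
So from 421 the first move is to 408.

408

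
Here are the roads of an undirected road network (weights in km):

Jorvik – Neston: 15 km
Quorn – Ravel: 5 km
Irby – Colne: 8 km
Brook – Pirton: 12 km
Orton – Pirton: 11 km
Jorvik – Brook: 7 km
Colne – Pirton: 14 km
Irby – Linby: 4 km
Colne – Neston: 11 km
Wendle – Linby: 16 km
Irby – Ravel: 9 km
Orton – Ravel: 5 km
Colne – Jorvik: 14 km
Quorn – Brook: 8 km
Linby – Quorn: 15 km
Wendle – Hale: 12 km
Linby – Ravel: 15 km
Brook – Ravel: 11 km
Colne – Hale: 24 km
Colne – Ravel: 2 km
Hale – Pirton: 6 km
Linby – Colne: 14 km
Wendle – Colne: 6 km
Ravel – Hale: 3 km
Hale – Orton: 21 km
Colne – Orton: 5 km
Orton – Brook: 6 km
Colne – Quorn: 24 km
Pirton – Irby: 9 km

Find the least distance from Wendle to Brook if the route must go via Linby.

Best Wendle to Linby: Wendle–Linby costing 16
Best Linby to Brook: Linby–Quorn–Brook costing 23
Total via Linby: 16 + 23 = 39 km.

39 km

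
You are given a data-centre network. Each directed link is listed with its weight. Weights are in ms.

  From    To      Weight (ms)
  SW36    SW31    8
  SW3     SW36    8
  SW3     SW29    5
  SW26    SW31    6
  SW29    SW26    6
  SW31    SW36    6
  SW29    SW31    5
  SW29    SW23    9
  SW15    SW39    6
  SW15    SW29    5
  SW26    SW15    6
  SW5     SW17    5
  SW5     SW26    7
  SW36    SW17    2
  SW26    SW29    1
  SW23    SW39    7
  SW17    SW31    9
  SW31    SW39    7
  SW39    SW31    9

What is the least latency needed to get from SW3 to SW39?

Compare a few routes:
SW3 → SW36 → SW31 → SW39: 8+8+7 = 23
SW3 → SW29 → SW23 → SW39: 5+9+7 = 21
SW3 → SW29 → SW31 → SW39: 5+5+7 = 17
SW3 → SW29 → SW26 → SW15 → SW39: 5+6+6+6 = 23
Cheapest is SW3 → SW29 → SW31 → SW39 at 17 ms.

17 ms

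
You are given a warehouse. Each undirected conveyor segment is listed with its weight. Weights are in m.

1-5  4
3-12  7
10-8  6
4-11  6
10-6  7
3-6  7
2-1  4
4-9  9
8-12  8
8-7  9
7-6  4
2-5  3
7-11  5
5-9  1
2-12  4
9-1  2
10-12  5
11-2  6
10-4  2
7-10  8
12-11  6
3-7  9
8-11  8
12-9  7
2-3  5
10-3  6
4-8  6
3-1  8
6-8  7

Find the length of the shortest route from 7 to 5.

14 m

Enumerating some paths:
7 - 11 - 2 - 5: 5+6+3 = 14
7 - 3 - 2 - 5: 9+5+3 = 17
Cheapest is 7 - 11 - 2 - 5 at 14 m.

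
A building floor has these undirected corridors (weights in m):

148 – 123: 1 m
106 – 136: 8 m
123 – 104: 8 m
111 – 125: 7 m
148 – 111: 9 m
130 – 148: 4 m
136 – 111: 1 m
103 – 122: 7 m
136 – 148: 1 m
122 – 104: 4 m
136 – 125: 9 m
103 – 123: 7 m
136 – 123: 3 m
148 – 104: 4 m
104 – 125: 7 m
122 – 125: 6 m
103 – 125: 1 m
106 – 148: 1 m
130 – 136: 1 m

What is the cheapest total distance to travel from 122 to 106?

9 m

Running Dijkstra from 122:
122: 0
104: 4  (via 122)
125: 6  (via 122)
103: 7  (via 122)
148: 8  (via 104)
123: 9  (via 148)
106: 9  (via 148)
Shortest route: 122 → 104 → 148 → 106 = 9 m.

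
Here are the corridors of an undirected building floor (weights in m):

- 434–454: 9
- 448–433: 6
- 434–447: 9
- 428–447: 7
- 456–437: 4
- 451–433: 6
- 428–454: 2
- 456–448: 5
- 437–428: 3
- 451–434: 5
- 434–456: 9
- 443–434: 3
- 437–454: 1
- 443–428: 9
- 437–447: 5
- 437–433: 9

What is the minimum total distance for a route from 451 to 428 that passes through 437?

Best 451 to 437: 451–433–437 costing 15
Shortest 437→428: 437–428 = 3
Total via 437: 15 + 3 = 18 m.

18 m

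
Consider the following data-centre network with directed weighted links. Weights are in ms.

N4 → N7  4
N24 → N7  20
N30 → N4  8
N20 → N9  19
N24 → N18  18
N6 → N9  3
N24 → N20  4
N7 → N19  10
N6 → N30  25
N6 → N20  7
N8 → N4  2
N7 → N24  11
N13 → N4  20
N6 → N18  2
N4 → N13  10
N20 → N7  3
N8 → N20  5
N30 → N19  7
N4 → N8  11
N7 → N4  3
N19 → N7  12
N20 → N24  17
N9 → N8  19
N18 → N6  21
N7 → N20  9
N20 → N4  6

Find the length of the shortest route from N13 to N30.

99 ms

Settle nodes by increasing distance from N13:
N13: 0
N4: 20  (via N13)
N7: 24  (via N4)
N8: 31  (via N4)
N20: 33  (via N7)
N19: 34  (via N7)
N24: 35  (via N7)
N9: 52  (via N20)
N18: 53  (via N24)
N6: 74  (via N18)
N30: 99  (via N6)
Shortest route: N13 → N4 → N7 → N24 → N18 → N6 → N30 = 99 ms.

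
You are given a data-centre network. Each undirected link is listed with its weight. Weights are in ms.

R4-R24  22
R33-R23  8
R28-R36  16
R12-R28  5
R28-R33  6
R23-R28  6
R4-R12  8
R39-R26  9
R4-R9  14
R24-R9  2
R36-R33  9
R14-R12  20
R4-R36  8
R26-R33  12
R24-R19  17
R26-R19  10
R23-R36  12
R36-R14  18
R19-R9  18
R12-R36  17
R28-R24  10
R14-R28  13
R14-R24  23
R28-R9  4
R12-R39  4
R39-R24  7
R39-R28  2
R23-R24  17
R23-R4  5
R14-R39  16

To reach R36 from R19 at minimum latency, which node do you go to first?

R26

Enumerating some paths:
R19 - R26 - R39 - R28 - R33 - R36: 10+9+2+6+9 = 36
R19 - R26 - R33 - R36: 10+12+9 = 31
Cheapest is R19 - R26 - R33 - R36 at 31 ms.
So from R19 the first move is to R26.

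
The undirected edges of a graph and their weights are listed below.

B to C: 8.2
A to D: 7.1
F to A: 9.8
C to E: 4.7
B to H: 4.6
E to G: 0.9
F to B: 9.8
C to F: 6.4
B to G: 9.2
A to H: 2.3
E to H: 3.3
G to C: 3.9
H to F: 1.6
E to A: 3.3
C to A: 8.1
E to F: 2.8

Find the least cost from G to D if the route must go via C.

19

Shortest G→C: G → C = 3.9
Best C to D: C → E → A → D costing 15.1
Total via C: 3.9 + 15.1 = 19.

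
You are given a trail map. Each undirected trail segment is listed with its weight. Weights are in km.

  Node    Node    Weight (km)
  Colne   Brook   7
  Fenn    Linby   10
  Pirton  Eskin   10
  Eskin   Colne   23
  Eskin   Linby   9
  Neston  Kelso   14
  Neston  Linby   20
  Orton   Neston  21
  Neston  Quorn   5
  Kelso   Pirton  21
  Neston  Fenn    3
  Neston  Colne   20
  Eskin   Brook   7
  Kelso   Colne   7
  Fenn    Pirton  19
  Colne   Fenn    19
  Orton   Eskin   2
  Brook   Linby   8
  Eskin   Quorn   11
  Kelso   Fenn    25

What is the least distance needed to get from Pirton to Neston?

22 km

Compare a few routes:
Pirton → Eskin → Quorn → Neston: 10+11+5 = 26
Pirton → Fenn → Neston: 19+3 = 22
The minimum is 22 km via Pirton → Fenn → Neston.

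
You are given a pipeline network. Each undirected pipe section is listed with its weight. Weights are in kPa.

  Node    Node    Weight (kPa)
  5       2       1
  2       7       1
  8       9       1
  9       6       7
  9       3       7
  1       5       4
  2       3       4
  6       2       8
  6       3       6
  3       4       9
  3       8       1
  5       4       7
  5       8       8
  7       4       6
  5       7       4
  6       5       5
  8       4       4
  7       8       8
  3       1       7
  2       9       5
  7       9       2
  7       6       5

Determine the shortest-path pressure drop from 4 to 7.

6 kPa

Settle nodes by increasing distance from 4:
4: 0
8: 4  (via 4)
3: 5  (via 8)
9: 5  (via 8)
7: 6  (via 4)
Shortest route: 4–7 = 6 kPa.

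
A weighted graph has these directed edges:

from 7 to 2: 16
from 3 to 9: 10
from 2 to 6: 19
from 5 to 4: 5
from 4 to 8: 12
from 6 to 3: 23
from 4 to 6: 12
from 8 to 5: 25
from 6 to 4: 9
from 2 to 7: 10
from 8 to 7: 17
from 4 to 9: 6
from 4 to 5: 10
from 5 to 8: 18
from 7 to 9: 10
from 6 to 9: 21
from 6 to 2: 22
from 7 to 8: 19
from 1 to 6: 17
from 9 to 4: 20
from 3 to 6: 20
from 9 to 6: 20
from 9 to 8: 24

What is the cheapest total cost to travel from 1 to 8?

38

Candidate routes:
1 - 6 - 9 - 8: 17+21+24 = 62
1 - 6 - 4 - 8: 17+9+12 = 38
1 - 6 - 4 - 5 - 8: 17+9+10+18 = 54
1 - 6 - 4 - 9 - 8: 17+9+6+24 = 56
Cheapest is 1 - 6 - 4 - 8 at 38.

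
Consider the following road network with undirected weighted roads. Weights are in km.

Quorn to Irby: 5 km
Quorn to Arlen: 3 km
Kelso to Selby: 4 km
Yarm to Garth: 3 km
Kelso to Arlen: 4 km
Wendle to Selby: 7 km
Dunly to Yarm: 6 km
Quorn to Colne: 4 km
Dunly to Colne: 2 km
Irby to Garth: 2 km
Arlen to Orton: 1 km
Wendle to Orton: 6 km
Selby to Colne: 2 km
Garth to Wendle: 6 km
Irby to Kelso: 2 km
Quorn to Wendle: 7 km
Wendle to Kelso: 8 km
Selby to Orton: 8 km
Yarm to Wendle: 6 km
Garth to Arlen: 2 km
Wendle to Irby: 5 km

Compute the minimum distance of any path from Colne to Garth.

Compare a few routes:
Colne → Selby → Kelso → Irby → Garth: 2+4+2+2 = 10
Colne → Quorn → Arlen → Garth: 4+3+2 = 9
The minimum is 9 km via Colne → Quorn → Arlen → Garth.

9 km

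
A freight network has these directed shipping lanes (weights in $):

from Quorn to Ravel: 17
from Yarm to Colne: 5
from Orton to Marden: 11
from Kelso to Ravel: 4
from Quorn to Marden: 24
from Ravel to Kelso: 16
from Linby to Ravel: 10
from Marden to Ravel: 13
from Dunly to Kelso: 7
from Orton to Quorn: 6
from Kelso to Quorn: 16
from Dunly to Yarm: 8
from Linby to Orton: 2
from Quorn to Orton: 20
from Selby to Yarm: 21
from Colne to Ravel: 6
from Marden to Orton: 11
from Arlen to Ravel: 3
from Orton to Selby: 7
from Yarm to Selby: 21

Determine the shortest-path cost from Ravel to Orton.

$52

Shortest distances from Ravel:
Ravel: 0
Kelso: 16  (via Ravel)
Quorn: 32  (via Kelso)
Orton: 52  (via Quorn)
Shortest route: Ravel → Kelso → Quorn → Orton = $52.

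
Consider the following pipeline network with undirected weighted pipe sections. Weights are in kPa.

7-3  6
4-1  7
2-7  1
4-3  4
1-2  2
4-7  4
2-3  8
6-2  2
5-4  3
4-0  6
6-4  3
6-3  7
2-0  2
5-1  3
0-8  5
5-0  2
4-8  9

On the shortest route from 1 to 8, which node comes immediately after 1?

Candidate routes:
1–2–0–8: 2+2+5 = 9
1–5–0–8: 3+2+5 = 10
The minimum is 9 kPa via 1–2–0–8.
So from 1 the first move is to 2.

2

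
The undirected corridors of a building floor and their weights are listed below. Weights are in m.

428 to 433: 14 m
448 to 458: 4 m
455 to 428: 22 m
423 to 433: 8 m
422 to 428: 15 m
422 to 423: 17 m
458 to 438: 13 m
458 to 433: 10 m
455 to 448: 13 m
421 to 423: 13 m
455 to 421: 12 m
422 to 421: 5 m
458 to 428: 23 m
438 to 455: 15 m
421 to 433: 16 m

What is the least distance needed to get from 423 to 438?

31 m

Shortest distances from 423:
423: 0
433: 8  (via 423)
421: 13  (via 423)
422: 17  (via 423)
458: 18  (via 433)
448: 22  (via 458)
428: 22  (via 433)
455: 25  (via 421)
438: 31  (via 458)
Shortest route: 423 → 433 → 458 → 438 = 31 m.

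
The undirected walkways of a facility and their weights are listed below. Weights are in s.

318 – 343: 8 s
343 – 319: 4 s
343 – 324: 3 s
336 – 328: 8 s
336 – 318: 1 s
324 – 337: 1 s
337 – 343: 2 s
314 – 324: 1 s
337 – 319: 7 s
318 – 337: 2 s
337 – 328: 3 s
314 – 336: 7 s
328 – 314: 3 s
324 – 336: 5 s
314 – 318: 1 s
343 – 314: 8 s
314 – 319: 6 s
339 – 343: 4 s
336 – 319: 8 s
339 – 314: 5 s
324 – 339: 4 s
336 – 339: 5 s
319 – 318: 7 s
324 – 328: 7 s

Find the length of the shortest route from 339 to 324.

4 s

Settle nodes by increasing distance from 339:
339: 0
343: 4  (via 339)
324: 4  (via 339)
Shortest route: 339 → 324 = 4 s.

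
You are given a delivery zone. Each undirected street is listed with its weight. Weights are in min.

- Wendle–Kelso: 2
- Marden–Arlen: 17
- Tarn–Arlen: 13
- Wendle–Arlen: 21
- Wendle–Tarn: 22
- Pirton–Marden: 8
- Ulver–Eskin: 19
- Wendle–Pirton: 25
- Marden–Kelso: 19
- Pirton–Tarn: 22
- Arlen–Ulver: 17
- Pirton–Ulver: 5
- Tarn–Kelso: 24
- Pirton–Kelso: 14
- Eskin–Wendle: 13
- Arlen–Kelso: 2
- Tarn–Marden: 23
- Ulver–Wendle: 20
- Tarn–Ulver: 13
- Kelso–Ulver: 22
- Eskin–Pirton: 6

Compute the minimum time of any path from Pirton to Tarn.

Candidate routes:
Pirton - Kelso - Arlen - Tarn: 14+2+13 = 29
Pirton - Marden - Tarn: 8+23 = 31
Pirton - Tarn: 22 = 22
Pirton - Ulver - Tarn: 5+13 = 18
Cheapest is Pirton - Ulver - Tarn at 18 min.

18 min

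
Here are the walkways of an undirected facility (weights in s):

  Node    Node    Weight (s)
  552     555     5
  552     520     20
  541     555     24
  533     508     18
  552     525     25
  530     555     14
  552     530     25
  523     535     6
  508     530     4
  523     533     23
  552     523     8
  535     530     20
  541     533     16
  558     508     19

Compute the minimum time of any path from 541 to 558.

Candidate routes:
541–533–508–558: 16+18+19 = 53
541–555–530–508–558: 24+14+4+19 = 61
541–555–552–530–508–558: 24+5+25+4+19 = 77
541–555–552–523–535–530–508–558: 24+5+8+6+20+4+19 = 86
The minimum is 53 s via 541–533–508–558.

53 s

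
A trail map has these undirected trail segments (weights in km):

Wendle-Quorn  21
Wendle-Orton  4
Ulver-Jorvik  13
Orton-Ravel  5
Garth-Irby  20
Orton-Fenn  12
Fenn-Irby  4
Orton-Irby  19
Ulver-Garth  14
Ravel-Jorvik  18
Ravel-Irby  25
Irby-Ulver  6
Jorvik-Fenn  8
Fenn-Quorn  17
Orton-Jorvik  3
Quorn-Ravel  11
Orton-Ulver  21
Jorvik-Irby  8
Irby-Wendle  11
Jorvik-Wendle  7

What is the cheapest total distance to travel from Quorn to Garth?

41 km

Candidate routes:
Quorn → Ravel → Orton → Jorvik → Ulver → Garth: 11+5+3+13+14 = 46
Quorn → Fenn → Irby → Garth: 17+4+20 = 41
Cheapest is Quorn → Fenn → Irby → Garth at 41 km.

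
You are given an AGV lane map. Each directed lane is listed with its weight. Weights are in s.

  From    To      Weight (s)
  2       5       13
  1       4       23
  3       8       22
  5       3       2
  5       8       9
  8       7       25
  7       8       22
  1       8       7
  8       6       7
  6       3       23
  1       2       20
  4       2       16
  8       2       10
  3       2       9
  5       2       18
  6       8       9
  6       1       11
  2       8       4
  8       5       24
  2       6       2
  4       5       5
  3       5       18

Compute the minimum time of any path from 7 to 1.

40 s

Shortest distances from 7:
7: 0
8: 22  (via 7)
6: 29  (via 8)
2: 32  (via 8)
1: 40  (via 6)
Shortest route: 7–8–6–1 = 40 s.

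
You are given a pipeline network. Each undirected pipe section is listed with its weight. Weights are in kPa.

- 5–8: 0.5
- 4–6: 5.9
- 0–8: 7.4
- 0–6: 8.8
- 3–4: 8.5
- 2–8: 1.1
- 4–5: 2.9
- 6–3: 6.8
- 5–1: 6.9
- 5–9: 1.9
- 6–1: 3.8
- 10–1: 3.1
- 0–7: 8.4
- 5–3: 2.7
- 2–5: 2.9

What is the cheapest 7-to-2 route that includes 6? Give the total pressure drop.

27.6 kPa

Shortest 7→6: 7 → 0 → 6 = 17.2
Best 6 to 2: 6 → 4 → 5 → 8 → 2 costing 10.4
Total via 6: 17.2 + 10.4 = 27.6 kPa.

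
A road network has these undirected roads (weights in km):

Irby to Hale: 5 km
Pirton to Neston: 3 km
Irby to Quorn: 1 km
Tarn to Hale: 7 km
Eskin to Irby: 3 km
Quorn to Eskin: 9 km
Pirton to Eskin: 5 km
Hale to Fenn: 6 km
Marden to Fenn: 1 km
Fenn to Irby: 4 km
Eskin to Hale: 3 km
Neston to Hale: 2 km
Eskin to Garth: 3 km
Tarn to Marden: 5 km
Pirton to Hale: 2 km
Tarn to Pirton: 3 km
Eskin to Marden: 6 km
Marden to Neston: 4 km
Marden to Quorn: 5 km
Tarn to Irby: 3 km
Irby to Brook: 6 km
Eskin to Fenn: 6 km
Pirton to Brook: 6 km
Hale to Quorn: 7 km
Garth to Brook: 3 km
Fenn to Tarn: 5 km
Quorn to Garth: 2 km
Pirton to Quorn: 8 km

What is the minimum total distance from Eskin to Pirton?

5 km

Compare a few routes:
Eskin - Pirton: 5 = 5
Eskin - Irby - Tarn - Pirton: 3+3+3 = 9
Eskin - Hale - Neston - Pirton: 3+2+3 = 8
The minimum is 5 km via Eskin - Pirton.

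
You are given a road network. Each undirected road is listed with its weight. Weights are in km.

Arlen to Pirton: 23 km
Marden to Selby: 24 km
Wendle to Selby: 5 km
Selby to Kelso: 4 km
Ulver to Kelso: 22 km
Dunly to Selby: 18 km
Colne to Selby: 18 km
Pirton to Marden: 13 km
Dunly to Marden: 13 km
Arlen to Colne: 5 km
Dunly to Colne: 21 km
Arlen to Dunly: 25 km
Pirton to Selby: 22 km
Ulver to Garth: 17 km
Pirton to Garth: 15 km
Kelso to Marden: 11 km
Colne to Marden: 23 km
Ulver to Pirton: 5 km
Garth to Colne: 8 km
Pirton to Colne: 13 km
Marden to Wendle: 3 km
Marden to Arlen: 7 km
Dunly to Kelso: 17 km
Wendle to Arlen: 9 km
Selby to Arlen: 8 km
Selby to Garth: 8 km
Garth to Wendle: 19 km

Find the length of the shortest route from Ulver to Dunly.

Compare a few routes:
Ulver–Pirton–Colne–Dunly: 5+13+21 = 39
Ulver–Pirton–Marden–Dunly: 5+13+13 = 31
Ulver–Kelso–Dunly: 22+17 = 39
Ulver–Pirton–Colne–Arlen–Marden–Dunly: 5+13+5+7+13 = 43
Cheapest is Ulver–Pirton–Marden–Dunly at 31 km.

31 km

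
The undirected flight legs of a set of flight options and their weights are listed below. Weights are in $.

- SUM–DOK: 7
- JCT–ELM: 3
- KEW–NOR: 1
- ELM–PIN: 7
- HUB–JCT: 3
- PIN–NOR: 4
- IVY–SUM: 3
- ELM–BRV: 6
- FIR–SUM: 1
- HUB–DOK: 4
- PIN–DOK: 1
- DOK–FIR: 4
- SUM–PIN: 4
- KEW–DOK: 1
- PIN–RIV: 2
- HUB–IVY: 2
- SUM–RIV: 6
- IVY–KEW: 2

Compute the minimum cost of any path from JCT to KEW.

$7

Enumerating some paths:
JCT - HUB - IVY - KEW: 3+2+2 = 7
JCT - HUB - DOK - KEW: 3+4+1 = 8
Cheapest is JCT - HUB - IVY - KEW at $7.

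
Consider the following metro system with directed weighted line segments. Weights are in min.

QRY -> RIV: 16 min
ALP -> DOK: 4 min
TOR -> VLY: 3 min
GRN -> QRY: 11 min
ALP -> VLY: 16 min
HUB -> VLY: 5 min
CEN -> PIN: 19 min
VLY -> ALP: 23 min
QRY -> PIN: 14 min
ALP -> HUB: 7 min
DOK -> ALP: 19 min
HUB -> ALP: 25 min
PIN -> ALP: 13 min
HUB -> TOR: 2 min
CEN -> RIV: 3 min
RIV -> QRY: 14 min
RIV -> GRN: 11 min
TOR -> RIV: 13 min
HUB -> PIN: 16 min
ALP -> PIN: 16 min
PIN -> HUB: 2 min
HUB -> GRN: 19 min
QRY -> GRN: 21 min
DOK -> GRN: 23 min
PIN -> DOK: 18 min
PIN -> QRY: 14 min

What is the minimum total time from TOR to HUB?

33 min

Candidate routes:
TOR–VLY–ALP–HUB: 3+23+7 = 33
TOR–VLY–ALP–PIN–HUB: 3+23+16+2 = 44
TOR–RIV–QRY–PIN–HUB: 13+14+14+2 = 43
Cheapest is TOR–VLY–ALP–HUB at 33 min.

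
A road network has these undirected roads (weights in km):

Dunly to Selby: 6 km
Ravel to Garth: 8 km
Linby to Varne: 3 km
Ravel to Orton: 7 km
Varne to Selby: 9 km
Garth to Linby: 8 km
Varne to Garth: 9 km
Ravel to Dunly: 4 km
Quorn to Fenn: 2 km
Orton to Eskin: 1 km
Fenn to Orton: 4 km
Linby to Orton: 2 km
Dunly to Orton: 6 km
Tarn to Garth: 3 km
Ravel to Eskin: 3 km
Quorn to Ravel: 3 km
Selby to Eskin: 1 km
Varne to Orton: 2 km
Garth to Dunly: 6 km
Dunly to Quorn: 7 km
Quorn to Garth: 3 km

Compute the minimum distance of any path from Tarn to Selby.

Candidate routes:
Tarn → Garth → Quorn → Ravel → Eskin → Selby: 3+3+3+3+1 = 13
Tarn → Garth → Quorn → Fenn → Orton → Eskin → Selby: 3+3+2+4+1+1 = 14
The minimum is 13 km via Tarn → Garth → Quorn → Ravel → Eskin → Selby.

13 km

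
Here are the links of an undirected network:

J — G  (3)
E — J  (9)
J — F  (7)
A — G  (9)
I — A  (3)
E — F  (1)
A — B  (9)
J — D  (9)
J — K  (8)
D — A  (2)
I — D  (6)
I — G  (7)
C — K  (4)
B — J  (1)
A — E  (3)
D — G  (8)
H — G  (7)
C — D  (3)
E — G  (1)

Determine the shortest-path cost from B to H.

11

Running Dijkstra from B:
B: 0
J: 1  (via B)
G: 4  (via J)
E: 5  (via G)
F: 6  (via E)
A: 8  (via E)
K: 9  (via J)
D: 10  (via J)
H: 11  (via G)
Shortest route: B → J → G → H = 11.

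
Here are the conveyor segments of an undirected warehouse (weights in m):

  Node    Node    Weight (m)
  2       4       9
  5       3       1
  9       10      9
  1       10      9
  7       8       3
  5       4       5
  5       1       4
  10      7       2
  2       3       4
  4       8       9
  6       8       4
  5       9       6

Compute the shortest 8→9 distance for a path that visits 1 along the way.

Best 8 to 1: 8 → 7 → 10 → 1 costing 14
Best 1 to 9: 1 → 5 → 9 costing 10
Total via 1: 14 + 10 = 24 m.

24 m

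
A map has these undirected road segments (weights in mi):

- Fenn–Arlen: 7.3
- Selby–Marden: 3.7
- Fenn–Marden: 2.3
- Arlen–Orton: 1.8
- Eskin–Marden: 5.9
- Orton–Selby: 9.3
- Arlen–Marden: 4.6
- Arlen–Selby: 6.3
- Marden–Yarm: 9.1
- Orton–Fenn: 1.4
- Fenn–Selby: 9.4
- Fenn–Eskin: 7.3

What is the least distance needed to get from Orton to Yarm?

Running Dijkstra from Orton:
Orton: 0
Fenn: 1.4  (via Orton)
Arlen: 1.8  (via Orton)
Marden: 3.7  (via Fenn)
Selby: 7.4  (via Marden)
Eskin: 8.7  (via Fenn)
Yarm: 12.8  (via Marden)
Shortest route: Orton → Fenn → Marden → Yarm = 12.8 mi.

12.8 mi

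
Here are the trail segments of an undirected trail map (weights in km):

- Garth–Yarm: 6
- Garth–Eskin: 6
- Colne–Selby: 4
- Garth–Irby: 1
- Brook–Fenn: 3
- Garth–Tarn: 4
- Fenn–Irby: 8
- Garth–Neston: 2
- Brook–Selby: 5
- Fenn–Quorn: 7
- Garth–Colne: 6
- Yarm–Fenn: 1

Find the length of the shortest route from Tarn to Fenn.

Enumerating some paths:
Tarn - Garth - Yarm - Fenn: 4+6+1 = 11
Tarn - Garth - Irby - Fenn: 4+1+8 = 13
Cheapest is Tarn - Garth - Yarm - Fenn at 11 km.

11 km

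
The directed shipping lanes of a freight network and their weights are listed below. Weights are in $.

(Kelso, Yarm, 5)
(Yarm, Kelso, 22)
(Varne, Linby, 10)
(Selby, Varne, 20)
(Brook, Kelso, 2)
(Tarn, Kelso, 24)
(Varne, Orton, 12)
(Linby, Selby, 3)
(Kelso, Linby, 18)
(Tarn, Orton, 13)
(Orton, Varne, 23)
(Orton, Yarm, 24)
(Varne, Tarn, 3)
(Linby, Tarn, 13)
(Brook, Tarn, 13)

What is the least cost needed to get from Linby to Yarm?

Shortest distances from Linby:
Linby: 0
Selby: 3  (via Linby)
Tarn: 13  (via Linby)
Varne: 23  (via Selby)
Orton: 26  (via Tarn)
Kelso: 37  (via Tarn)
Yarm: 42  (via Kelso)
Shortest route: Linby–Tarn–Kelso–Yarm = $42.

$42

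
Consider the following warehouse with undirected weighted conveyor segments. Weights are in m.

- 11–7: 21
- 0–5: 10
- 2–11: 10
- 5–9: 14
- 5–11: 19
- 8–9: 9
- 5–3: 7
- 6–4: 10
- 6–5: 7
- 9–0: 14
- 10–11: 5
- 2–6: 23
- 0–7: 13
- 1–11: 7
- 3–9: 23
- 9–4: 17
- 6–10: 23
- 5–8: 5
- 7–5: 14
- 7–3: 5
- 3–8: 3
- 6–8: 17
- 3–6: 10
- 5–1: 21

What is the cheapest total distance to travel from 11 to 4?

Settle nodes by increasing distance from 11:
11: 0
10: 5  (via 11)
1: 7  (via 11)
2: 10  (via 11)
5: 19  (via 11)
7: 21  (via 11)
8: 24  (via 5)
3: 26  (via 5)
6: 26  (via 5)
0: 29  (via 5)
9: 33  (via 5)
4: 36  (via 6)
Shortest route: 11–5–6–4 = 36 m.

36 m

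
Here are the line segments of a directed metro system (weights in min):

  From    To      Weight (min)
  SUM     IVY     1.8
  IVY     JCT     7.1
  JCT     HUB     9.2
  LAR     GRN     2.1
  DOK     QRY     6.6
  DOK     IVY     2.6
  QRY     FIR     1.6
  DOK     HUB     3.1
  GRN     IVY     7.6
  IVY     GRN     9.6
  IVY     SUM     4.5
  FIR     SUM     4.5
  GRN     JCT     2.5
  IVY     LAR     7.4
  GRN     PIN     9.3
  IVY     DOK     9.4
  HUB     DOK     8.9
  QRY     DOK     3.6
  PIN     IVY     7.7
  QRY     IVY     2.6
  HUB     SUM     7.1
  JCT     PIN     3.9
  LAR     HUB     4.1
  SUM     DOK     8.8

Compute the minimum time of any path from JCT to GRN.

21.1 min

Shortest distances from JCT:
JCT: 0
PIN: 3.9  (via JCT)
HUB: 9.2  (via JCT)
IVY: 11.6  (via PIN)
SUM: 16.1  (via IVY)
DOK: 18.1  (via HUB)
LAR: 19  (via IVY)
GRN: 21.1  (via LAR)
Shortest route: JCT–PIN–IVY–LAR–GRN = 21.1 min.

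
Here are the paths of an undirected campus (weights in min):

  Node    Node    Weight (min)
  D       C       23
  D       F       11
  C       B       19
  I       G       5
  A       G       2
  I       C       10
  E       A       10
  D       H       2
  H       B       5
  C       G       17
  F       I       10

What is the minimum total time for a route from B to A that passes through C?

36 min

Best B to C: B → C costing 19
Best C to A: C → I → G → A costing 17
Total via C: 19 + 17 = 36 min.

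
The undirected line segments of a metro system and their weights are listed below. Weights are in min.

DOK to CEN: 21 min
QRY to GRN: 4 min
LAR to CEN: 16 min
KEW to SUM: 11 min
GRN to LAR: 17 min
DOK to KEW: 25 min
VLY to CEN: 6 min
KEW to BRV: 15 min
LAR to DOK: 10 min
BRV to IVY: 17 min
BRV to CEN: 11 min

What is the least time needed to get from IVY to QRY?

65 min

Compare a few routes:
IVY → BRV → CEN → LAR → GRN → QRY: 17+11+16+17+4 = 65
IVY → BRV → CEN → DOK → LAR → GRN → QRY: 17+11+21+10+17+4 = 80
Cheapest is IVY → BRV → CEN → LAR → GRN → QRY at 65 min.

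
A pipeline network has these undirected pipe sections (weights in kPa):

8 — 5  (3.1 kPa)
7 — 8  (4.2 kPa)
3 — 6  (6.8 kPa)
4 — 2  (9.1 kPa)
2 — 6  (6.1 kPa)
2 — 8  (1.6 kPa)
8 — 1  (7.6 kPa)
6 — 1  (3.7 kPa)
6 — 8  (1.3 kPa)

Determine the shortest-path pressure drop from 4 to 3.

Compare a few routes:
4–2–6–3: 9.1+6.1+6.8 = 22
4–2–8–6–3: 9.1+1.6+1.3+6.8 = 18.8
Cheapest is 4–2–8–6–3 at 18.8 kPa.

18.8 kPa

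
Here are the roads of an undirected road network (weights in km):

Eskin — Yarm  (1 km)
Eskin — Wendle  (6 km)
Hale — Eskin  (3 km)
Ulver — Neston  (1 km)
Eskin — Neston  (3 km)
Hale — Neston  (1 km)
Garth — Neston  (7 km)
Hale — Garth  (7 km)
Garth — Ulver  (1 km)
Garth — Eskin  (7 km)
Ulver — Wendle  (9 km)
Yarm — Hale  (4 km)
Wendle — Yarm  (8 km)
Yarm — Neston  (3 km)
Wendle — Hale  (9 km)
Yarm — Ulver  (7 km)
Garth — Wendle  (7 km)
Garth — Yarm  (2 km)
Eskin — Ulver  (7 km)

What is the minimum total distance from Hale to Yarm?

4 km

Shortest distances from Hale:
Hale: 0
Neston: 1  (via Hale)
Ulver: 2  (via Neston)
Garth: 3  (via Ulver)
Eskin: 3  (via Hale)
Yarm: 4  (via Hale)
Shortest route: Hale → Yarm = 4 km.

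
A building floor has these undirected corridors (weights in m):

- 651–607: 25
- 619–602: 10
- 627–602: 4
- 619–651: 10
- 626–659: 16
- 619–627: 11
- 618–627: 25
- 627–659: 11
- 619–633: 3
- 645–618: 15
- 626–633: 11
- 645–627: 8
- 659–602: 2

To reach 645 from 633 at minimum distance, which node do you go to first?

619

Compare a few routes:
633–619–627–645: 3+11+8 = 22
633–619–602–627–645: 3+10+4+8 = 25
The minimum is 22 m via 633–619–627–645.
So from 633 the first move is to 619.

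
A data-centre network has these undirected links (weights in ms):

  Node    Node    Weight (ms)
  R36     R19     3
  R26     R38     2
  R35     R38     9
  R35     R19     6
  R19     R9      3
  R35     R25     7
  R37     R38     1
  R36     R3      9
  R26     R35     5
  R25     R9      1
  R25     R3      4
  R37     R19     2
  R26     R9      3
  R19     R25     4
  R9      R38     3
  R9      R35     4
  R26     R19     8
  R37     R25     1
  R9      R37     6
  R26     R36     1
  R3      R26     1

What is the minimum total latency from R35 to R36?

6 ms

Shortest distances from R35:
R35: 0
R9: 4  (via R35)
R25: 5  (via R9)
R26: 5  (via R35)
R36: 6  (via R26)
Shortest route: R35 → R26 → R36 = 6 ms.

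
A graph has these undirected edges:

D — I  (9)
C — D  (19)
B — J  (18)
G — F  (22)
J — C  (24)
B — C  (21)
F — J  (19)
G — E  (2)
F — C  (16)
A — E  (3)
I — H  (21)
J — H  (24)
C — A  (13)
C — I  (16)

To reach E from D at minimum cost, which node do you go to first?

C

Candidate routes:
D → C → A → E: 19+13+3 = 35
D → I → C → F → G → E: 9+16+16+22+2 = 65
D → C → F → G → E: 19+16+22+2 = 59
D → I → C → A → E: 9+16+13+3 = 41
Cheapest is D → C → A → E at 35.
So from D the first move is to C.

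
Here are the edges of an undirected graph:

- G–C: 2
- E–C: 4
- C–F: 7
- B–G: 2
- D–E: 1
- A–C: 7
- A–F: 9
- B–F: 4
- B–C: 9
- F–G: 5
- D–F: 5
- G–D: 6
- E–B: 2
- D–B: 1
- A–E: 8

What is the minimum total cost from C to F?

7

Running Dijkstra from C:
C: 0
G: 2  (via C)
B: 4  (via G)
E: 4  (via C)
D: 5  (via B)
A: 7  (via C)
F: 7  (via C)
Shortest route: C → F = 7.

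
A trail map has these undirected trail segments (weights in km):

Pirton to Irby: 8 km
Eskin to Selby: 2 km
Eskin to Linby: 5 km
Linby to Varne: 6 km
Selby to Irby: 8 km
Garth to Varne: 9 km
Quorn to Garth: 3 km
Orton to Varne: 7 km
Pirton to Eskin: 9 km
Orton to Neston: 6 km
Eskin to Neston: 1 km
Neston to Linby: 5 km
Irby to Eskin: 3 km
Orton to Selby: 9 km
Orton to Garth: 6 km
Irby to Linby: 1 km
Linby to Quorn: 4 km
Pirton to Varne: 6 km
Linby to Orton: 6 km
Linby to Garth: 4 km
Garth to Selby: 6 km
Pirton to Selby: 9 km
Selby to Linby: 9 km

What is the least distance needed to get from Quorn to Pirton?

Settle nodes by increasing distance from Quorn:
Quorn: 0
Garth: 3  (via Quorn)
Linby: 4  (via Quorn)
Irby: 5  (via Linby)
Eskin: 8  (via Irby)
Selby: 9  (via Garth)
Neston: 9  (via Linby)
Orton: 9  (via Garth)
Varne: 10  (via Linby)
Pirton: 13  (via Irby)
Shortest route: Quorn → Linby → Irby → Pirton = 13 km.

13 km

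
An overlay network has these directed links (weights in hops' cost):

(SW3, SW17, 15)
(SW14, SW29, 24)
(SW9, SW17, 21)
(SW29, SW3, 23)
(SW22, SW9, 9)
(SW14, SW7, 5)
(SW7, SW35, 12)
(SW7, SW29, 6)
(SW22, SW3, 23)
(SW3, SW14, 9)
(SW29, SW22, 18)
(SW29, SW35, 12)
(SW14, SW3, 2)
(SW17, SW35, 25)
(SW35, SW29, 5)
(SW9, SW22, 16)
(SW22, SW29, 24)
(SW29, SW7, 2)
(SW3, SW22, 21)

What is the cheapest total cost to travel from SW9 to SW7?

42 hops' cost

Shortest distances from SW9:
SW9: 0
SW22: 16  (via SW9)
SW17: 21  (via SW9)
SW3: 39  (via SW22)
SW29: 40  (via SW22)
SW7: 42  (via SW29)
Shortest route: SW9 → SW22 → SW29 → SW7 = 42 hops' cost.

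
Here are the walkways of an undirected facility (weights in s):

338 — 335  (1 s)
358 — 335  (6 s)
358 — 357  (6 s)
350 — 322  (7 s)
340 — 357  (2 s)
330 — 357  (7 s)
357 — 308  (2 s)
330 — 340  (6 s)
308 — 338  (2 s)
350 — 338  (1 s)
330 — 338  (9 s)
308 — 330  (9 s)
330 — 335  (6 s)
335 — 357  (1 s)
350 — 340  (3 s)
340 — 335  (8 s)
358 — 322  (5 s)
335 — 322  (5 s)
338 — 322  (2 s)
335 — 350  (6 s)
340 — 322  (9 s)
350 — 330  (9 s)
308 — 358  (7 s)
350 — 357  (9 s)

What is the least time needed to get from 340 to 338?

4 s

Enumerating some paths:
340 - 357 - 308 - 338: 2+2+2 = 6
340 - 335 - 338: 8+1 = 9
340 - 350 - 338: 3+1 = 4
Cheapest is 340 - 350 - 338 at 4 s.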